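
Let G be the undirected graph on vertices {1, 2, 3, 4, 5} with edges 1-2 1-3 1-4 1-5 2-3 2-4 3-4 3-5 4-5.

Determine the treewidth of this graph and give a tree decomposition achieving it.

Each bag holds 4 vertices, so the decomposition has width 3, which upper-bounds the treewidth. On the other hand G contains the 4-clique {1, 2, 3, 4}. A clique must lie in a single bag of any decomposition, so no decomposition can have width below 3. Therefore the treewidth is 3.

Treewidth 3.
One optimal decomposition is:
Bags: B1 = {1, 2, 3, 4}  B2 = {1, 3, 4, 5}
Tree: B1–B2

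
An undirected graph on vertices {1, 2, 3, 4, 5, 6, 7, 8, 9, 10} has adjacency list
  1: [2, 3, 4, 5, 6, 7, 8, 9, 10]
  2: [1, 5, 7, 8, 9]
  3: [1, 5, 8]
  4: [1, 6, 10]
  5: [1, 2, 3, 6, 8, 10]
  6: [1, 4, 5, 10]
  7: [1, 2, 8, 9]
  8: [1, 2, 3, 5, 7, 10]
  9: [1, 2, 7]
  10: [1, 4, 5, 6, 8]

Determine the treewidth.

A width-3 tree decomposition is:
Bags: B1 = {1, 2, 7, 8}  B2 = {1, 2, 5, 8}  B3 = {1, 2, 7, 9}  B4 = {1, 3, 5, 8}  B5 = {1, 5, 8, 10}  B6 = {1, 5, 6, 10}  B7 = {1, 4, 6, 10}
Tree: B1–B2, B1–B3, B2–B4, B2–B5, B5–B6, B6–B7
Every bag has size at most 4, so the width is 4 − 1 = 3 and tw(G) ≤ 3. For the lower bound, the 4 vertices {1, 2, 7, 9} are pairwise adjacent, and any tree decomposition puts a clique entirely inside one bag — forcing width ≥ 3. The upper and lower bounds meet at 3, so that is the treewidth.

3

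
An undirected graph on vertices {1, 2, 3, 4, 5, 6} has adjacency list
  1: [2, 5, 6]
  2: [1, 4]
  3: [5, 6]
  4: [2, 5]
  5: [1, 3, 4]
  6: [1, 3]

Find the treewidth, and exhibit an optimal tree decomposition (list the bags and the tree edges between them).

Treewidth 2.
Bags: B1 = {1, 3, 6}  B2 = {1, 3, 5}  B3 = {1, 2, 5}  B4 = {2, 4, 5}
Tree: B1–B2, B2–B3, B3–B4

The largest bag has 3 vertices, giving width 2; this decomposition certifies tw(G) ≤ 2. For the lower bound, G contains the cycle 6–3–5–1–6, so G is not a forest; only forests have treewidth ≤ 1, hence tw(G) ≥ 2. Hence tw(G) = 2 exactly.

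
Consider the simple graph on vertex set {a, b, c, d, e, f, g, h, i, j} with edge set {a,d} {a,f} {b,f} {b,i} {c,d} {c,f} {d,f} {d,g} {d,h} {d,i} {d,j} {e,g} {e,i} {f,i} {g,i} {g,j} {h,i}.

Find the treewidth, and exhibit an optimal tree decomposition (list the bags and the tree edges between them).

Treewidth 2.
One optimal decomposition is:
Bags: B1 = {c, d, f}  B2 = {d, f, i}  B3 = {a, d, f}  B4 = {d, g, i}  B5 = {d, g, j}  B6 = {d, h, i}  B7 = {b, f, i}  B8 = {e, g, i}
Tree: B1–B2, B1–B3, B2–B4, B4–B5, B2–B6, B2–B7, B4–B8

Every bag has size at most 3, so the width is 3 − 1 = 2 and tw(G) ≤ 2. On the other hand G contains the 3-clique {d, g, j}. A clique must lie in a single bag of any decomposition, so no decomposition can have width below 2. Therefore the treewidth is 2.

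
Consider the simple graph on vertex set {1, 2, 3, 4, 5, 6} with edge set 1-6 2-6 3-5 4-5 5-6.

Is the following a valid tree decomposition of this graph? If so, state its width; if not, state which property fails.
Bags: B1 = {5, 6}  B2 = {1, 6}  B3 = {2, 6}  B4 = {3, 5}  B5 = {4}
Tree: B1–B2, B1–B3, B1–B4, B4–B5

No — edge (5,4) lies in no bag.

A tree decomposition must satisfy three properties: every vertex lies in some bag; for every edge, both endpoints lie together in some bag; and for every vertex, the bags containing it form a connected subtree. Here edge (5,4) lies in no bag, so the decomposition is invalid.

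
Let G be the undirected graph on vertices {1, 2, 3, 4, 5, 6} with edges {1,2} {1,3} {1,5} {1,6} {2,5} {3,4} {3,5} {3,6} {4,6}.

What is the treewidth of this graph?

A width-2 tree decomposition is:
Bags: B1 = {1, 3, 6}  B2 = {1, 3, 5}  B3 = {3, 4, 6}  B4 = {1, 2, 5}
Tree: B1–B2, B1–B3, B2–B4
Each bag holds 3 vertices, so the decomposition has width 2, which upper-bounds the treewidth. Conversely, {1, 2, 5} is a clique of size 3, and the vertices of any clique must share a bag in every tree decomposition; so some bag has ≥ 3 vertices and tw(G) ≥ 2. Combining the bounds, tw(G) = 2.

2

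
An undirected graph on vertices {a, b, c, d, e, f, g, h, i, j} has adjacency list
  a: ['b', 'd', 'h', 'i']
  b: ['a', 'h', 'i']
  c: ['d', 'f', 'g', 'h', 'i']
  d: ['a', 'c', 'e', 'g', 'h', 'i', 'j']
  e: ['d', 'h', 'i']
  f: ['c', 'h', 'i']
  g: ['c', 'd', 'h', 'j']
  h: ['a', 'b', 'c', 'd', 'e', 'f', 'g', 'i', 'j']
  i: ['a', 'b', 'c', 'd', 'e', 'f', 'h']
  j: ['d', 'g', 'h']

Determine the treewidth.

3

A width-3 tree decomposition is:
Bags: B1 = {d, g, h, j}  B2 = {c, d, g, h}  B3 = {c, d, h, i}  B4 = {a, d, h, i}  B5 = {c, f, h, i}  B6 = {d, e, h, i}  B7 = {a, b, h, i}
Tree: B1–B2, B2–B3, B3–B4, B3–B5, B4–B6, B4–B7
Each bag holds 4 vertices, so the decomposition has width 3, which upper-bounds the treewidth. On the other hand G contains the 4-clique {d, g, h, j}. A clique must lie in a single bag of any decomposition, so no decomposition can have width below 3. Therefore the treewidth is 3.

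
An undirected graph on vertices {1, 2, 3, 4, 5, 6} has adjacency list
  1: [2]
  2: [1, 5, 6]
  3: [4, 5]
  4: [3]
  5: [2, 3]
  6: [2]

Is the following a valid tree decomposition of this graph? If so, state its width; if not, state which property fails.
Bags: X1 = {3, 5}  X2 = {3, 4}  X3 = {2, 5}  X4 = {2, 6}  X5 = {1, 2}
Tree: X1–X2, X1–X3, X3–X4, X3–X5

Vertex coverage: the bags together contain {1, 2, 3, 4, 5, 6}, the full vertex set. Edge coverage: each edge of G has both endpoints in at least one bag. Running intersection: for every vertex, the bags containing it form a connected subtree. All three properties hold, so this is a valid tree decomposition of width max|bag| − 1 = 1, and hence tw(G) ≤ 1.

Yes; width 1.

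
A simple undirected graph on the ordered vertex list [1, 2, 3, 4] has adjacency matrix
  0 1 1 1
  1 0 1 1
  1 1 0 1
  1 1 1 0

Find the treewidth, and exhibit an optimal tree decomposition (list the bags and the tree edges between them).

Treewidth 3.
One optimal decomposition is:
Bags: B1 = {1, 2, 3, 4}
Tree: (single bag)

With just one bag of size 4, the width is 4 − 1 = 3, so tw(G) ≤ 3. For the lower bound, the 4 vertices {1, 2, 3, 4} are pairwise adjacent, and any tree decomposition puts a clique entirely inside one bag — forcing width ≥ 3. The upper and lower bounds meet at 3, so that is the treewidth.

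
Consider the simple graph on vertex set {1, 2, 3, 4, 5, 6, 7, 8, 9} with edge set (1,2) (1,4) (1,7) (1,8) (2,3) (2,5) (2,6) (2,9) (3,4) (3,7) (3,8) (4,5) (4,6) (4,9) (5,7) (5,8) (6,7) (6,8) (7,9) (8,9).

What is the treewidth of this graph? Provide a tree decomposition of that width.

The largest bag has 5 vertices, giving width 4; this decomposition certifies tw(G) ≤ 4. For the lower bound: the 5 vertex sets {3,8}, {5,7}, {4,6}, {2}, {9} are disjoint, each induces a connected subgraph, and every pair is joined by at least one edge of G. Contracting each set to a single vertex therefore yields K_{5} as a minor, and since treewidth is minor-monotone, tw(G) ≥ tw(K_{5}) = 4. Combining the bounds, tw(G) = 4.

Treewidth 4.
One optimal decomposition is:
Bags: B1 = {2, 3, 4, 7, 8}  B2 = {2, 4, 5, 7, 8}  B3 = {2, 4, 6, 7, 8}  B4 = {2, 4, 7, 8, 9}  B5 = {1, 2, 4, 7, 8}
Tree: B1–B2, B2–B3, B3–B4, B4–B5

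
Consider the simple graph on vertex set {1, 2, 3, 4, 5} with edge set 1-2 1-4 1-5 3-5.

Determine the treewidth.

A width-1 tree decomposition is:
Bags: B1 = {1, 5}  B2 = {1, 4}  B3 = {1, 2}  B4 = {3, 5}
Tree: B1–B2, B1–B3, B1–B4
The largest bag has 2 vertices, giving width 1; this decomposition certifies tw(G) ≤ 1. Any graph with an edge has treewidth ≥ 1, and G has the edge 5–1. Hence tw(G) = 1 exactly.

1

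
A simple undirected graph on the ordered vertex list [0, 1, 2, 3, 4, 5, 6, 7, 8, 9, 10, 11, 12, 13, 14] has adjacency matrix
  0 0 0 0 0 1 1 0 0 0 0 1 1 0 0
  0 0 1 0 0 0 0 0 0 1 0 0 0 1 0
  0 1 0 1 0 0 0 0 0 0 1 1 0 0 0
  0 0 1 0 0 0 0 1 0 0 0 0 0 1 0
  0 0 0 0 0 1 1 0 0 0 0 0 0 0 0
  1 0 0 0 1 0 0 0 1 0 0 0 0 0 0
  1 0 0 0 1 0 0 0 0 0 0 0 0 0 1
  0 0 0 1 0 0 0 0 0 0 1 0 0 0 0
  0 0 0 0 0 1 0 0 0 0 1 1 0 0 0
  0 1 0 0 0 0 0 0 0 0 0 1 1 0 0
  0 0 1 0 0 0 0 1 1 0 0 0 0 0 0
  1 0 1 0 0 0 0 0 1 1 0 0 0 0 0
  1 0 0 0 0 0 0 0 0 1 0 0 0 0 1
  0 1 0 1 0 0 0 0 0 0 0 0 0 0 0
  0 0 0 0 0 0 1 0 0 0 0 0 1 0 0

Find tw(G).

3

A width-3 tree decomposition is:
Bags: B1 = {4, 6, 12, 14}  B2 = {0, 4, 6, 12}  B3 = {0, 4, 5, 12}  B4 = {0, 5, 9, 12}  B5 = {0, 5, 9, 11}  B6 = {5, 8, 9, 11}  B7 = {1, 8, 9, 11}  B8 = {1, 2, 8, 11}  B9 = {1, 2, 8, 10}  B10 = {1, 2, 10, 13}  B11 = {2, 3, 10, 13}  B12 = {3, 7, 10, 13}
Tree: B1–B2, B2–B3, B3–B4, B4–B5, B5–B6, B6–B7, B7–B8, B8–B9, B9–B10, B10–B11, B11–B12
Every bag has size at most 4, so the width is 4 − 1 = 3 and tw(G) ≤ 3. For the lower bound: the 4 vertex sets {4,6,14}, {12}, {0}, {5,8,9,11} are disjoint, each induces a connected subgraph, and every pair is joined by at least one edge of G. Contracting each set to a single vertex therefore yields K_{4} as a minor, and since treewidth is minor-monotone, tw(G) ≥ tw(K_{4}) = 3. Combining the bounds, tw(G) = 3.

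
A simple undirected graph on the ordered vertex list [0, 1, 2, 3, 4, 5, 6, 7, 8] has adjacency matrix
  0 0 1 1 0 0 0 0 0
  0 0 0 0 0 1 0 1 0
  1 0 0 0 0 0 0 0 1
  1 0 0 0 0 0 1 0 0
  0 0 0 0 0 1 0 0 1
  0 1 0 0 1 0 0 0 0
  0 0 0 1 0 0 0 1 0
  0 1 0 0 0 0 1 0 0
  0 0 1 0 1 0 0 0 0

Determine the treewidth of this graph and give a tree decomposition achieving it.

Each bag holds 3 vertices, so the decomposition has width 2, which upper-bounds the treewidth. Since 4–5–1–7–6–3–0–2–8–4 is a cycle in G, G is not acyclic. Forests are exactly the graphs of treewidth ≤ 1, so tw(G) ≥ 2. Hence tw(G) = 2 exactly.

Treewidth 2.
One such decomposition:
Bags: B1 = {1, 4, 5}  B2 = {1, 4, 7}  B3 = {4, 6, 7}  B4 = {3, 4, 6}  B5 = {0, 3, 4}  B6 = {0, 2, 4}  B7 = {2, 4, 8}
Tree: B1–B2, B2–B3, B3–B4, B4–B5, B5–B6, B6–B7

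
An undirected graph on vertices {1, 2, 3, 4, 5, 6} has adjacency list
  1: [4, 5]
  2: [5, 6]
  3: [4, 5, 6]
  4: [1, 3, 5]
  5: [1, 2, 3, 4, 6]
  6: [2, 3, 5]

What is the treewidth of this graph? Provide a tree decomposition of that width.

Treewidth 2.
Bags: B1 = {3, 5, 6}  B2 = {3, 4, 5}  B3 = {2, 5, 6}  B4 = {1, 4, 5}
Tree: B1–B2, B1–B3, B2–B4

Every bag has size at most 3, so the width is 3 − 1 = 2 and tw(G) ≤ 2. For the lower bound, the 3 vertices {1, 4, 5} are pairwise adjacent, and any tree decomposition puts a clique entirely inside one bag — forcing width ≥ 2. Combining the bounds, tw(G) = 2.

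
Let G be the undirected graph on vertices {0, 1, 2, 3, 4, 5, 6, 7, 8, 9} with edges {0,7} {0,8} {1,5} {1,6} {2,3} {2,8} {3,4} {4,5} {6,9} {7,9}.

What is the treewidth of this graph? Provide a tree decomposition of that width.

Treewidth 2.
One such decomposition:
Bags: B1 = {0, 7, 8}  B2 = {7, 8, 9}  B3 = {6, 8, 9}  B4 = {1, 6, 8}  B5 = {1, 5, 8}  B6 = {4, 5, 8}  B7 = {3, 4, 8}  B8 = {2, 3, 8}
Tree: B1–B2, B2–B3, B3–B4, B4–B5, B5–B6, B6–B7, B7–B8

Every bag has size at most 3, so the width is 3 − 1 = 2 and tw(G) ≤ 2. The edges 8–0–7–9–6–1–5–4–3–2–8 form a cycle, so G is not a tree and its treewidth is at least 2. Therefore the treewidth is 2.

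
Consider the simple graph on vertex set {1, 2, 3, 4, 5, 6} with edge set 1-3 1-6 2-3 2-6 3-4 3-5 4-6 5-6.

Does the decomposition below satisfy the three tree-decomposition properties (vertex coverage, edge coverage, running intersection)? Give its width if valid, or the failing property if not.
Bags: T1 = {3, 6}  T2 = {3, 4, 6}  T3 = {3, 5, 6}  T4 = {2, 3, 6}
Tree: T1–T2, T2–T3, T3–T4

No — vertex 1 appears in no bag.

A tree decomposition must satisfy three properties: every vertex lies in some bag; for every edge, both endpoints lie together in some bag; and for every vertex, the bags containing it form a connected subtree. Here vertex 1 appears in no bag, so the decomposition is invalid.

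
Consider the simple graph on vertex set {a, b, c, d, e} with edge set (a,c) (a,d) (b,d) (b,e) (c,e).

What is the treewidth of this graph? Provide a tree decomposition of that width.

Treewidth 2.
Bags: B1 = {b, c, e}  B2 = {b, c, d}  B3 = {a, c, d}
Tree: B1–B2, B2–B3

Every bag has size at most 3, so the width is 3 − 1 = 2 and tw(G) ≤ 2. For the lower bound, G contains the cycle c–e–b–d–a–c, so G is not a forest; only forests have treewidth ≤ 1, hence tw(G) ≥ 2. Therefore the treewidth is 2.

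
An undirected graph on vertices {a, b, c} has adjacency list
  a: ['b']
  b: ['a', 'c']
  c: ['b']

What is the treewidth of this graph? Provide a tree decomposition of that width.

Every bag has size at most 2, so the width is 2 − 1 = 1 and tw(G) ≤ 1. G has an edge, so its treewidth is at least 1. Hence tw(G) = 1 exactly.

Treewidth 1.
Bags: B1 = {a, b}  B2 = {b, c}
Tree: B1–B2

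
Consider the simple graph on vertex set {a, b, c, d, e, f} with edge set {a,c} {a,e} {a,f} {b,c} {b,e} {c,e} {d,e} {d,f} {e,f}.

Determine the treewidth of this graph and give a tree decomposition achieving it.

Every bag has size at most 3, so the width is 3 − 1 = 2 and tw(G) ≤ 2. Conversely, {a, c, e} is a clique of size 3, and the vertices of any clique must share a bag in every tree decomposition; so some bag has ≥ 3 vertices and tw(G) ≥ 2. Therefore the treewidth is 2.

Treewidth 2.
One optimal decomposition is:
Bags: B1 = {a, e, f}  B2 = {d, e, f}  B3 = {a, c, e}  B4 = {b, c, e}
Tree: B1–B2, B1–B3, B3–B4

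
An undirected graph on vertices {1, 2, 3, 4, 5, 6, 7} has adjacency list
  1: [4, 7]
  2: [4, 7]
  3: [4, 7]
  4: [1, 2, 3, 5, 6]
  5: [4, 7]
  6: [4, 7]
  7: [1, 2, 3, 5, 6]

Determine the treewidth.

2

A width-2 tree decomposition is:
Bags: B1 = {1, 4, 7}  B2 = {2, 4, 7}  B3 = {4, 6, 7}  B4 = {4, 5, 7}  B5 = {3, 4, 7}
Tree: B1–B2, B2–B3, B3–B4, B4–B5
The largest bag has 3 vertices, giving width 2; this decomposition certifies tw(G) ≤ 2. For the lower bound, G contains the cycle 4–1–7–2–4, so G is not a forest; only forests have treewidth ≤ 1, hence tw(G) ≥ 2. Therefore the treewidth is 2.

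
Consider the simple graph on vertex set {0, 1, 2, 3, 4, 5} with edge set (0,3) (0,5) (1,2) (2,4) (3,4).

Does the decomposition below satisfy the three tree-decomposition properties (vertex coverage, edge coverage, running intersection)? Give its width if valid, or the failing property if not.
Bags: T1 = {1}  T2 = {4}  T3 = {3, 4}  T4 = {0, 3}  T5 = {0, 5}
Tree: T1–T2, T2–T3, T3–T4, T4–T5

No — vertex 2 appears in no bag.

A tree decomposition must satisfy three properties: every vertex lies in some bag; for every edge, both endpoints lie together in some bag; and for every vertex, the bags containing it form a connected subtree. Here vertex 2 appears in no bag, so the decomposition is invalid.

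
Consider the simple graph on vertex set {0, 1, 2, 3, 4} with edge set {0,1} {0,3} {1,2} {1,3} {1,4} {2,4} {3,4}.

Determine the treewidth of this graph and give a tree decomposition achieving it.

Treewidth 2.
Bags: B1 = {1, 3, 4}  B2 = {1, 2, 4}  B3 = {0, 1, 3}
Tree: B1–B2, B1–B3

Each bag holds 3 vertices, so the decomposition has width 2, which upper-bounds the treewidth. Conversely, {1, 2, 4} is a clique of size 3, and the vertices of any clique must share a bag in every tree decomposition; so some bag has ≥ 3 vertices and tw(G) ≥ 2. Hence tw(G) = 2 exactly.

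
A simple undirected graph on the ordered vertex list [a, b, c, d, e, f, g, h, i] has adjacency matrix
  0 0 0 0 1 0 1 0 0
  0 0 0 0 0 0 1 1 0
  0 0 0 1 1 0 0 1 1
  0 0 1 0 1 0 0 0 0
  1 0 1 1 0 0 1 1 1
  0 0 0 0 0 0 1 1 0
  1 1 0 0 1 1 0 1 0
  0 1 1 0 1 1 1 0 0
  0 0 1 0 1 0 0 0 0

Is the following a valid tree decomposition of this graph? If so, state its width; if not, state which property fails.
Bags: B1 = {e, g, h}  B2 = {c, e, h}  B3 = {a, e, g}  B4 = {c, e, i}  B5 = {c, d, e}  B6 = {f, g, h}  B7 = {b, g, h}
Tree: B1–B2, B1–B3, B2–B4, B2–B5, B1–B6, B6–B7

Checking the three conditions: (i) the bags cover all of {a, b, c, d, e, f, g, h, i}; (ii) for each edge, some bag contains both endpoints; (iii) the bags containing any fixed vertex form a subtree. All hold, so the decomposition is valid with width 3 − 1 = 2.

Yes; width 2.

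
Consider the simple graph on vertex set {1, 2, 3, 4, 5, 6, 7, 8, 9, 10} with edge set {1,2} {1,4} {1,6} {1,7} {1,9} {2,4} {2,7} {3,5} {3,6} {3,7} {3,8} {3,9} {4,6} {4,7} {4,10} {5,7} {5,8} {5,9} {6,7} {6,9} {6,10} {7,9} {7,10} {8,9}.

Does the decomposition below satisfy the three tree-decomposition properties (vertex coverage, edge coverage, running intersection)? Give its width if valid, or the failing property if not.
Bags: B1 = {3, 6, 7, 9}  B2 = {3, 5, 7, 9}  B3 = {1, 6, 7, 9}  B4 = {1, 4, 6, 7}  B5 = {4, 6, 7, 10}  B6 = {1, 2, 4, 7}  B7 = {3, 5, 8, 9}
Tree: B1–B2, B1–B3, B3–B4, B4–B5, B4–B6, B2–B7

Every vertex of G appears in some bag (union = {1, 2, 3, 4, 5, 6, 7, 8, 9, 10}); every edge is covered by a bag; and for each vertex v the set of bags containing v is connected in the bag tree. The decomposition is therefore valid. The largest bag has 4 vertices, so the width is 3.

Yes; width 3.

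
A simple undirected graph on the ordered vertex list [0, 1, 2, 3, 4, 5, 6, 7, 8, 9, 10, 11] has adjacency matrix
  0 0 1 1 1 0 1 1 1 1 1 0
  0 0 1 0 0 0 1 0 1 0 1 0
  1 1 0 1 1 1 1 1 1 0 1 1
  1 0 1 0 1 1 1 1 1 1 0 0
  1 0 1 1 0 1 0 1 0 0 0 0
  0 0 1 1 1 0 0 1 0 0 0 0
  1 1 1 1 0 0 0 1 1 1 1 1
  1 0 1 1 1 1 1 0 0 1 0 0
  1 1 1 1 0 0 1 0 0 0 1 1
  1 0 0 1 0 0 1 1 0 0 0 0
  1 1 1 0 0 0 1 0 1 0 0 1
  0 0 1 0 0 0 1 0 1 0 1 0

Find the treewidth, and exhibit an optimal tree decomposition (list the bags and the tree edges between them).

Every bag has size at most 5, so the width is 5 − 1 = 4 and tw(G) ≤ 4. Conversely, {0, 3, 6, 7, 9} is a clique of size 5, and the vertices of any clique must share a bag in every tree decomposition; so some bag has ≥ 5 vertices and tw(G) ≥ 4. Therefore the treewidth is 4.

Treewidth 4.
One optimal decomposition is:
Bags: B1 = {0, 2, 6, 8, 10}  B2 = {0, 2, 3, 6, 8}  B3 = {0, 2, 3, 6, 7}  B4 = {0, 2, 3, 4, 7}  B5 = {0, 3, 6, 7, 9}  B6 = {2, 6, 8, 10, 11}  B7 = {2, 3, 4, 5, 7}  B8 = {1, 2, 6, 8, 10}
Tree: B1–B2, B2–B3, B3–B4, B3–B5, B1–B6, B4–B7, B1–B8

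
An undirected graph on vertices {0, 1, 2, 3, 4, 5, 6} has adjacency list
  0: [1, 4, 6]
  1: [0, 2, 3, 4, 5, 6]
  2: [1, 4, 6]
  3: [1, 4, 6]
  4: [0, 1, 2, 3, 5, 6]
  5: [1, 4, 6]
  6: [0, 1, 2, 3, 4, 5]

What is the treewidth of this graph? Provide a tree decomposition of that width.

Treewidth 3.
One such decomposition:
Bags: B1 = {1, 3, 4, 6}  B2 = {0, 1, 4, 6}  B3 = {1, 2, 4, 6}  B4 = {1, 4, 5, 6}
Tree: B1–B2, B2–B3, B3–B4

Every bag has size at most 4, so the width is 4 − 1 = 3 and tw(G) ≤ 3. For the lower bound, the 4 vertices {0, 1, 4, 6} are pairwise adjacent, and any tree decomposition puts a clique entirely inside one bag — forcing width ≥ 3. The upper and lower bounds meet at 3, so that is the treewidth.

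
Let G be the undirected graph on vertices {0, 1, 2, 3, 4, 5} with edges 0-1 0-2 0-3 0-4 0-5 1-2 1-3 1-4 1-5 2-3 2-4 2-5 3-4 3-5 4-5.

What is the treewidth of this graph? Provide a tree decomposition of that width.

With just one bag of size 6, the width is 6 − 1 = 5, so tw(G) ≤ 5. On the other hand G contains the 6-clique {0, 1, 2, 3, 4, 5}. A clique must lie in a single bag of any decomposition, so no decomposition can have width below 5. Hence tw(G) = 5 exactly.

Treewidth 5.
Bags: B1 = {0, 1, 2, 3, 4, 5}
Tree: (single bag)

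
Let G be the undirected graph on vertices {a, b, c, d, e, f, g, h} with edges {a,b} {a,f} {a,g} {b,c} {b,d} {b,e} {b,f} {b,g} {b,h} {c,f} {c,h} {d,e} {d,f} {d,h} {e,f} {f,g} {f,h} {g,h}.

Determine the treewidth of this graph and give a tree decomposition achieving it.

The largest bag has 4 vertices, giving width 3; this decomposition certifies tw(G) ≤ 3. For the lower bound, the 4 vertices {b, d, e, f} are pairwise adjacent, and any tree decomposition puts a clique entirely inside one bag — forcing width ≥ 3. Therefore the treewidth is 3.

Treewidth 3.
One such decomposition:
Bags: B1 = {b, d, f, h}  B2 = {b, f, g, h}  B3 = {b, c, f, h}  B4 = {a, b, f, g}  B5 = {b, d, e, f}
Tree: B1–B2, B2–B3, B2–B4, B1–B5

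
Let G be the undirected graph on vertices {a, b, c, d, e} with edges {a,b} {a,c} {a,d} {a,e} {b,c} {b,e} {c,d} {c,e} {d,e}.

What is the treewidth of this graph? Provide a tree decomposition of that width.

Treewidth 3.
One such decomposition:
Bags: B1 = {a, b, c, e}  B2 = {a, c, d, e}
Tree: B1–B2

Every bag has size at most 4, so the width is 4 − 1 = 3 and tw(G) ≤ 3. Conversely, {a, c, d, e} is a clique of size 4, and the vertices of any clique must share a bag in every tree decomposition; so some bag has ≥ 4 vertices and tw(G) ≥ 3. Hence tw(G) = 3 exactly.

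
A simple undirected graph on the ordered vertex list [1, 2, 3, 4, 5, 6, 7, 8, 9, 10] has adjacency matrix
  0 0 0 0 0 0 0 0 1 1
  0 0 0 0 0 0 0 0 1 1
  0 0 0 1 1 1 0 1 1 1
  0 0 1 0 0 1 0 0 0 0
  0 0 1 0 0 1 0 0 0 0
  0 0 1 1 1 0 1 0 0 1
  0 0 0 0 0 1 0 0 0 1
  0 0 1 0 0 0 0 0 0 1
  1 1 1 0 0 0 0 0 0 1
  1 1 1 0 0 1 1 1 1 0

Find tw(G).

A width-2 tree decomposition is:
Bags: B1 = {3, 9, 10}  B2 = {3, 8, 10}  B3 = {3, 6, 10}  B4 = {6, 7, 10}  B5 = {1, 9, 10}  B6 = {2, 9, 10}  B7 = {3, 4, 6}  B8 = {3, 5, 6}
Tree: B1–B2, B1–B3, B3–B4, B1–B5, B5–B6, B3–B7, B3–B8
The largest bag has 3 vertices, giving width 2; this decomposition certifies tw(G) ≤ 2. Conversely, {1, 9, 10} is a clique of size 3, and the vertices of any clique must share a bag in every tree decomposition; so some bag has ≥ 3 vertices and tw(G) ≥ 2. Hence tw(G) = 2 exactly.

2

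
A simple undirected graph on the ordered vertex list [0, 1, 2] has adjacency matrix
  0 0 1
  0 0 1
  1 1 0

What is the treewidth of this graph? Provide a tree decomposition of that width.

The largest bag has 2 vertices, giving width 1; this decomposition certifies tw(G) ≤ 1. Since G has at least one edge (e.g. 1–2), it is not an edgeless graph, so tw(G) ≥ 1. Therefore the treewidth is 1.

Treewidth 1.
Bags: B1 = {1, 2}  B2 = {0, 2}
Tree: B1–B2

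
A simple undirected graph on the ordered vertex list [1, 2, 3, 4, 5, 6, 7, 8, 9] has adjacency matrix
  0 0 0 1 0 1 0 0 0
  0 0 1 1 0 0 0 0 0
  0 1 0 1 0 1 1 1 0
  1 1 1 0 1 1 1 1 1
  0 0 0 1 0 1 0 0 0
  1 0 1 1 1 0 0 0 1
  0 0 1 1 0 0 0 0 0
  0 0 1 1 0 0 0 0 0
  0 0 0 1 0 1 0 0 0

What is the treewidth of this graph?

2

A width-2 tree decomposition is:
Bags: B1 = {1, 4, 6}  B2 = {3, 4, 6}  B3 = {3, 4, 7}  B4 = {4, 6, 9}  B5 = {3, 4, 8}  B6 = {2, 3, 4}  B7 = {4, 5, 6}
Tree: B1–B2, B2–B3, B1–B4, B3–B5, B2–B6, B1–B7
Every bag has size at most 3, so the width is 3 − 1 = 2 and tw(G) ≤ 2. On the other hand G contains the 3-clique {1, 4, 6}. A clique must lie in a single bag of any decomposition, so no decomposition can have width below 2. Combining the bounds, tw(G) = 2.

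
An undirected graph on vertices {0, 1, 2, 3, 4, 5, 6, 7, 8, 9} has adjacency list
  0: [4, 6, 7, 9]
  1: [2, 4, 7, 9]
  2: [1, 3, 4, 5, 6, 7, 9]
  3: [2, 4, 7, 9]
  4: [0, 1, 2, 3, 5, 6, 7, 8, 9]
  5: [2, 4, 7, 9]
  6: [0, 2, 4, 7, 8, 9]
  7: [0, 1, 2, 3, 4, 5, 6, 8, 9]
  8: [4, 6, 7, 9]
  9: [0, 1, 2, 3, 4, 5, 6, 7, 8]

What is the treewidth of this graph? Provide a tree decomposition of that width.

Treewidth 4.
One such decomposition:
Bags: B1 = {2, 4, 5, 7, 9}  B2 = {1, 2, 4, 7, 9}  B3 = {2, 4, 6, 7, 9}  B4 = {4, 6, 7, 8, 9}  B5 = {2, 3, 4, 7, 9}  B6 = {0, 4, 6, 7, 9}
Tree: B1–B2, B2–B3, B3–B4, B3–B5, B3–B6

Each bag holds 5 vertices, so the decomposition has width 4, which upper-bounds the treewidth. Conversely, {0, 4, 6, 7, 9} is a clique of size 5, and the vertices of any clique must share a bag in every tree decomposition; so some bag has ≥ 5 vertices and tw(G) ≥ 4. Hence tw(G) = 4 exactly.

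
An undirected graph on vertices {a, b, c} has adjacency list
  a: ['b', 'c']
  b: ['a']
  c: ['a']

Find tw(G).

1

A width-1 tree decomposition is:
Bags: B1 = {a, c}  B2 = {a, b}
Tree: B1–B2
The largest bag has 2 vertices, giving width 1; this decomposition certifies tw(G) ≤ 1. G has an edge, so its treewidth is at least 1. Therefore the treewidth is 1.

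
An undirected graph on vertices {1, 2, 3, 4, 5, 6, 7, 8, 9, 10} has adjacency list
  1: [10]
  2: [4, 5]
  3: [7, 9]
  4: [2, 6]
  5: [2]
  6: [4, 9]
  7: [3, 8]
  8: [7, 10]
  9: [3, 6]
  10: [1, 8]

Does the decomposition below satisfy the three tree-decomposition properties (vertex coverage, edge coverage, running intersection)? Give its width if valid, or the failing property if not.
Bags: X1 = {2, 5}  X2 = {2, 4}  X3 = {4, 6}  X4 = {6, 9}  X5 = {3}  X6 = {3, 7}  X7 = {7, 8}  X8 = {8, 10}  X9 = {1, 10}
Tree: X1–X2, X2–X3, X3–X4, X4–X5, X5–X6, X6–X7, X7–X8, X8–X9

A tree decomposition must satisfy three properties: every vertex lies in some bag; for every edge, both endpoints lie together in some bag; and for every vertex, the bags containing it form a connected subtree. Here edge (9,3) lies in no bag, so the decomposition is invalid.

No — edge (9,3) lies in no bag.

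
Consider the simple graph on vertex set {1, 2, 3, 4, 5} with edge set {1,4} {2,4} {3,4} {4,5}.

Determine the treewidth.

1

A width-1 tree decomposition is:
Bags: B1 = {2, 4}  B2 = {1, 4}  B3 = {4, 5}  B4 = {3, 4}
Tree: B1–B2, B2–B3, B1–B4
Each bag holds 2 vertices, so the decomposition has width 1, which upper-bounds the treewidth. Any graph with an edge has treewidth ≥ 1, and G has the edge 4–2. The upper and lower bounds meet at 1, so that is the treewidth.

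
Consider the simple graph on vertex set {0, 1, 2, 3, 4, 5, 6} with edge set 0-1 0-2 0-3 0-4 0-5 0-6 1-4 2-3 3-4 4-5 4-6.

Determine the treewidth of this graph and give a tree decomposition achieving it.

Treewidth 2.
Bags: B1 = {0, 4, 5}  B2 = {0, 1, 4}  B3 = {0, 4, 6}  B4 = {0, 3, 4}  B5 = {0, 2, 3}
Tree: B1–B2, B1–B3, B2–B4, B4–B5

Each bag holds 3 vertices, so the decomposition has width 2, which upper-bounds the treewidth. On the other hand G contains the 3-clique {0, 2, 3}. A clique must lie in a single bag of any decomposition, so no decomposition can have width below 2. Combining the bounds, tw(G) = 2.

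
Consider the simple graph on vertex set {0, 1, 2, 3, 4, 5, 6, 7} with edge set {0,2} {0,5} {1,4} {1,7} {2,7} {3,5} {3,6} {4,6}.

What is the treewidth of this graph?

2

A width-2 tree decomposition is:
Bags: B1 = {1, 4, 6}  B2 = {1, 3, 6}  B3 = {1, 3, 5}  B4 = {0, 1, 5}  B5 = {0, 1, 2}  B6 = {1, 2, 7}
Tree: B1–B2, B2–B3, B3–B4, B4–B5, B5–B6
The largest bag has 3 vertices, giving width 2; this decomposition certifies tw(G) ≤ 2. The edges 1–4–6–3–5–0–2–7–1 form a cycle, so G is not a tree and its treewidth is at least 2. The upper and lower bounds meet at 2, so that is the treewidth.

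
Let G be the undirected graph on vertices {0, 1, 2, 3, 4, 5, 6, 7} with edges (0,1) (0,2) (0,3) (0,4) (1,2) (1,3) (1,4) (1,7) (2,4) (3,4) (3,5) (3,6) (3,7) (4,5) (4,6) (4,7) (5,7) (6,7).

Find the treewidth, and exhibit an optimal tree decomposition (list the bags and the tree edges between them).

Treewidth 3.
One optimal decomposition is:
Bags: B1 = {0, 1, 2, 4}  B2 = {0, 1, 3, 4}  B3 = {1, 3, 4, 7}  B4 = {3, 4, 5, 7}  B5 = {3, 4, 6, 7}
Tree: B1–B2, B2–B3, B3–B4, B3–B5

Every bag has size at most 4, so the width is 4 − 1 = 3 and tw(G) ≤ 3. For the lower bound, the 4 vertices {0, 1, 2, 4} are pairwise adjacent, and any tree decomposition puts a clique entirely inside one bag — forcing width ≥ 3. The upper and lower bounds meet at 3, so that is the treewidth.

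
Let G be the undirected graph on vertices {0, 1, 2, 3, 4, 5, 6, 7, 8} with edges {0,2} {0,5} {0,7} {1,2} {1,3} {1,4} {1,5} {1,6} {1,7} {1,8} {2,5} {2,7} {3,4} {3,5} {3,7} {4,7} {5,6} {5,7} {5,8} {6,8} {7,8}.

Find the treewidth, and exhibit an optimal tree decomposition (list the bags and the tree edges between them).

The largest bag has 4 vertices, giving width 3; this decomposition certifies tw(G) ≤ 3. On the other hand G contains the 4-clique {0, 2, 5, 7}. A clique must lie in a single bag of any decomposition, so no decomposition can have width below 3. The upper and lower bounds meet at 3, so that is the treewidth.

Treewidth 3.
Bags: B1 = {1, 2, 5, 7}  B2 = {1, 5, 7, 8}  B3 = {0, 2, 5, 7}  B4 = {1, 3, 5, 7}  B5 = {1, 5, 6, 8}  B6 = {1, 3, 4, 7}
Tree: B1–B2, B1–B3, B2–B4, B2–B5, B4–B6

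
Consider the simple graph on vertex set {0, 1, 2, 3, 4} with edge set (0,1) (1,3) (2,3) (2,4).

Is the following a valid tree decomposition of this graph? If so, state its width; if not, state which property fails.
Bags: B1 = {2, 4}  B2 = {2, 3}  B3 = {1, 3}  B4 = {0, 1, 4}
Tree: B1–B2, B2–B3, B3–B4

A tree decomposition must satisfy three properties: every vertex lies in some bag; for every edge, both endpoints lie together in some bag; and for every vertex, the bags containing it form a connected subtree. Here bags containing vertex 4 are not connected in the tree, so the decomposition is invalid.

No — bags containing vertex 4 are not connected in the tree.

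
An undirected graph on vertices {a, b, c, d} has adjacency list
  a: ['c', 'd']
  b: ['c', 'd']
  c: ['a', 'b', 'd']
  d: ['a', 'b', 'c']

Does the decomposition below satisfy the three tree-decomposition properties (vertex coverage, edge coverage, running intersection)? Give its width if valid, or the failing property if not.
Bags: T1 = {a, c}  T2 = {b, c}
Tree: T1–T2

A tree decomposition must satisfy three properties: every vertex lies in some bag; for every edge, both endpoints lie together in some bag; and for every vertex, the bags containing it form a connected subtree. Here vertex d appears in no bag, so the decomposition is invalid.

No — vertex d appears in no bag.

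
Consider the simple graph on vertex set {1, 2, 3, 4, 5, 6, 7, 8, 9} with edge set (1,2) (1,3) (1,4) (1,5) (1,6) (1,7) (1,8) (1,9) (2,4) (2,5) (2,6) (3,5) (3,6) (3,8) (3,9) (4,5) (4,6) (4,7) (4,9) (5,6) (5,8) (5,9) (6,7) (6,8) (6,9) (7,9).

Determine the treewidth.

4

A width-4 tree decomposition is:
Bags: B1 = {1, 2, 4, 5, 6}  B2 = {1, 4, 5, 6, 9}  B3 = {1, 3, 5, 6, 9}  B4 = {1, 3, 5, 6, 8}  B5 = {1, 4, 6, 7, 9}
Tree: B1–B2, B2–B3, B3–B4, B2–B5
Each bag holds 5 vertices, so the decomposition has width 4, which upper-bounds the treewidth. For the lower bound, the 5 vertices {1, 2, 4, 5, 6} are pairwise adjacent, and any tree decomposition puts a clique entirely inside one bag — forcing width ≥ 4. Hence tw(G) = 4 exactly.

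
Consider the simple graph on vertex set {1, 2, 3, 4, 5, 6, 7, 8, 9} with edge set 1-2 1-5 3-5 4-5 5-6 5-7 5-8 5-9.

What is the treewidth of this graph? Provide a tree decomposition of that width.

Every bag has size at most 2, so the width is 2 − 1 = 1 and tw(G) ≤ 1. Since G has at least one edge (e.g. 5–3), it is not an edgeless graph, so tw(G) ≥ 1. Combining the bounds, tw(G) = 1.

Treewidth 1.
One optimal decomposition is:
Bags: B1 = {3, 5}  B2 = {1, 5}  B3 = {5, 8}  B4 = {5, 9}  B5 = {1, 2}  B6 = {5, 7}  B7 = {5, 6}  B8 = {4, 5}
Tree: B1–B2, B2–B3, B1–B4, B2–B5, B3–B6, B4–B7, B4–B8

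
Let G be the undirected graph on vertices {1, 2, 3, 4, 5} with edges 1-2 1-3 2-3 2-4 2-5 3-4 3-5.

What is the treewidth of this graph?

A width-2 tree decomposition is:
Bags: B1 = {2, 3, 4}  B2 = {1, 2, 3}  B3 = {2, 3, 5}
Tree: B1–B2, B2–B3
The largest bag has 3 vertices, giving width 2; this decomposition certifies tw(G) ≤ 2. On the other hand G contains the 3-clique {1, 2, 3}. A clique must lie in a single bag of any decomposition, so no decomposition can have width below 2. Hence tw(G) = 2 exactly.

2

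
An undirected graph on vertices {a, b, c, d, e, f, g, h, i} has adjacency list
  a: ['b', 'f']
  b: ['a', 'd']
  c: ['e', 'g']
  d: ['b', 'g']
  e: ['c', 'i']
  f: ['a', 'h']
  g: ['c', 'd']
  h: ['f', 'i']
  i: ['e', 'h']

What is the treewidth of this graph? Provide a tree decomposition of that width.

Treewidth 2.
One optimal decomposition is:
Bags: B1 = {c, e, i}  B2 = {c, g, i}  B3 = {d, g, i}  B4 = {b, d, i}  B5 = {a, b, i}  B6 = {a, f, i}  B7 = {f, h, i}
Tree: B1–B2, B2–B3, B3–B4, B4–B5, B5–B6, B6–B7

Each bag holds 3 vertices, so the decomposition has width 2, which upper-bounds the treewidth. Since i–e–c–g–d–b–a–f–h–i is a cycle in G, G is not acyclic. Forests are exactly the graphs of treewidth ≤ 1, so tw(G) ≥ 2. The upper and lower bounds meet at 2, so that is the treewidth.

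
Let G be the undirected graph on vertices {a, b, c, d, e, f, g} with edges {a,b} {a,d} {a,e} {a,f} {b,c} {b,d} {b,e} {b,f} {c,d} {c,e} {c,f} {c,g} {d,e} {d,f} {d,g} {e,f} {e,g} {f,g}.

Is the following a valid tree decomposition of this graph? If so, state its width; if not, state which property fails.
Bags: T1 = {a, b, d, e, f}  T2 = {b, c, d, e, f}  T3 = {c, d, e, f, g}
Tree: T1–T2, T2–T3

Yes; width 4.

Vertex coverage: the bags together contain {a, b, c, d, e, f, g}, the full vertex set. Edge coverage: each edge of G has both endpoints in at least one bag. Running intersection: for every vertex, the bags containing it form a connected subtree. All three properties hold, so this is a valid tree decomposition of width max|bag| − 1 = 4, and hence tw(G) ≤ 4.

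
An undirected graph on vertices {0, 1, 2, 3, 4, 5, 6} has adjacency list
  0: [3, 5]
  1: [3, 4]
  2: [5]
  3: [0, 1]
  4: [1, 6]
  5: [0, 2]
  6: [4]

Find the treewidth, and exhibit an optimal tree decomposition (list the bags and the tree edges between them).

The largest bag has 2 vertices, giving width 1; this decomposition certifies tw(G) ≤ 1. Since G has at least one edge (e.g. 2–5), it is not an edgeless graph, so tw(G) ≥ 1. The upper and lower bounds meet at 1, so that is the treewidth.

Treewidth 1.
One such decomposition:
Bags: B1 = {2, 5}  B2 = {0, 5}  B3 = {0, 3}  B4 = {1, 3}  B5 = {1, 4}  B6 = {4, 6}
Tree: B1–B2, B2–B3, B3–B4, B4–B5, B5–B6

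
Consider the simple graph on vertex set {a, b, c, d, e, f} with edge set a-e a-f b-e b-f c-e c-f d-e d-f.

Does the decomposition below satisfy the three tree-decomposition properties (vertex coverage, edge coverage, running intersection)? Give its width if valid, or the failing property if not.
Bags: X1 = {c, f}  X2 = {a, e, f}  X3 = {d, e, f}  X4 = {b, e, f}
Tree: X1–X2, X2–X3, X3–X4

No — edge (e,c) lies in no bag.

A tree decomposition must satisfy three properties: every vertex lies in some bag; for every edge, both endpoints lie together in some bag; and for every vertex, the bags containing it form a connected subtree. Here edge (e,c) lies in no bag, so the decomposition is invalid.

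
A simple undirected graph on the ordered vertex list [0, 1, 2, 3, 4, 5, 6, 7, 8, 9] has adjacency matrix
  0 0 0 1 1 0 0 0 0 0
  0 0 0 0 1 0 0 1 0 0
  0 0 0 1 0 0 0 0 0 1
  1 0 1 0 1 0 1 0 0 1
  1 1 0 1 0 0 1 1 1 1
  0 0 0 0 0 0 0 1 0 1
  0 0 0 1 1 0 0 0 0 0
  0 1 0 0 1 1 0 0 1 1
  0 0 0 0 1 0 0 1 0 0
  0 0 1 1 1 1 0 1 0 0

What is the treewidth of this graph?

2

A width-2 tree decomposition is:
Bags: B1 = {4, 7, 9}  B2 = {1, 4, 7}  B3 = {3, 4, 9}  B4 = {0, 3, 4}  B5 = {3, 4, 6}  B6 = {2, 3, 9}  B7 = {5, 7, 9}  B8 = {4, 7, 8}
Tree: B1–B2, B1–B3, B3–B4, B3–B5, B3–B6, B1–B7, B1–B8
Every bag has size at most 3, so the width is 3 − 1 = 2 and tw(G) ≤ 2. On the other hand G contains the 3-clique {2, 3, 9}. A clique must lie in a single bag of any decomposition, so no decomposition can have width below 2. Hence tw(G) = 2 exactly.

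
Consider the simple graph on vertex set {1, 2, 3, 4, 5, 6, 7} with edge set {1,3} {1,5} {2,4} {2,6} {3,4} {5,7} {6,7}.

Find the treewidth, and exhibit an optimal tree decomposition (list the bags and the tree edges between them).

Treewidth 2.
Bags: B1 = {1, 3, 4}  B2 = {1, 2, 4}  B3 = {1, 2, 6}  B4 = {1, 6, 7}  B5 = {1, 5, 7}
Tree: B1–B2, B2–B3, B3–B4, B4–B5

Each bag holds 3 vertices, so the decomposition has width 2, which upper-bounds the treewidth. Since 1–3–4–2–6–7–5–1 is a cycle in G, G is not acyclic. Forests are exactly the graphs of treewidth ≤ 1, so tw(G) ≥ 2. Combining the bounds, tw(G) = 2.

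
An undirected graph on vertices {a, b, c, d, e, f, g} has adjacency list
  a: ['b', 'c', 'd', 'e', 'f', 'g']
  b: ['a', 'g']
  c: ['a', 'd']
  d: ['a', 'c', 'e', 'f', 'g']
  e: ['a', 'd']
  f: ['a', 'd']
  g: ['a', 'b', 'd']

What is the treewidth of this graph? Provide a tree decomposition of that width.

The largest bag has 3 vertices, giving width 2; this decomposition certifies tw(G) ≤ 2. On the other hand G contains the 3-clique {a, d, g}. A clique must lie in a single bag of any decomposition, so no decomposition can have width below 2. Hence tw(G) = 2 exactly.

Treewidth 2.
One optimal decomposition is:
Bags: B1 = {a, b, g}  B2 = {a, d, g}  B3 = {a, d, e}  B4 = {a, d, f}  B5 = {a, c, d}
Tree: B1–B2, B2–B3, B2–B4, B2–B5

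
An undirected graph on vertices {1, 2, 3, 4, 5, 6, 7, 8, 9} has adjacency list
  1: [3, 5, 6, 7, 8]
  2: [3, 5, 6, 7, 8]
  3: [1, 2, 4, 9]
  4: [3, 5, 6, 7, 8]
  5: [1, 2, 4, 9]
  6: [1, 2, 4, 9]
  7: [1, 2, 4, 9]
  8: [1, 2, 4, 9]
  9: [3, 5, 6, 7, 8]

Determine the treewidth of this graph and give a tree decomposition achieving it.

Treewidth 4.
Bags: B1 = {1, 2, 3, 4, 9}  B2 = {1, 2, 4, 5, 9}  B3 = {1, 2, 4, 8, 9}  B4 = {1, 2, 4, 6, 9}  B5 = {1, 2, 4, 7, 9}
Tree: B1–B2, B2–B3, B3–B4, B4–B5

Each bag holds 5 vertices, so the decomposition has width 4, which upper-bounds the treewidth. For the lower bound: the 5 vertex sets {3,4}, {5,9}, {2,8}, {1}, {6} are disjoint, each induces a connected subgraph, and every pair is joined by at least one edge of G. Contracting each set to a single vertex therefore yields K_{5} as a minor, and since treewidth is minor-monotone, tw(G) ≥ tw(K_{5}) = 4. Therefore the treewidth is 4.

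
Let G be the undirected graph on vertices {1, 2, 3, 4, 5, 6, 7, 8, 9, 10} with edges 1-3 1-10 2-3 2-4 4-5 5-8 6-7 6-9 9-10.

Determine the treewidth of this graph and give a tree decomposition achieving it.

Treewidth 1.
One optimal decomposition is:
Bags: B1 = {5, 8}  B2 = {4, 5}  B3 = {2, 4}  B4 = {2, 3}  B5 = {1, 3}  B6 = {1, 10}  B7 = {9, 10}  B8 = {6, 9}  B9 = {6, 7}
Tree: B1–B2, B2–B3, B3–B4, B4–B5, B5–B6, B6–B7, B7–B8, B8–B9

The largest bag has 2 vertices, giving width 1; this decomposition certifies tw(G) ≤ 1. G has an edge, so its treewidth is at least 1. The upper and lower bounds meet at 1, so that is the treewidth.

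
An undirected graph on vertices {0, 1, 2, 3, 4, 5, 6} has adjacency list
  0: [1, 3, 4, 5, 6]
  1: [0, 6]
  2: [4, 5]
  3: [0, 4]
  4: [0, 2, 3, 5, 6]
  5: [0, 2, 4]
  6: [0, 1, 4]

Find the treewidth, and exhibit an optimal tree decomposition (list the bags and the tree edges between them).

Every bag has size at most 3, so the width is 3 − 1 = 2 and tw(G) ≤ 2. On the other hand G contains the 3-clique {0, 1, 6}. A clique must lie in a single bag of any decomposition, so no decomposition can have width below 2. Hence tw(G) = 2 exactly.

Treewidth 2.
One such decomposition:
Bags: B1 = {0, 4, 5}  B2 = {0, 3, 4}  B3 = {0, 4, 6}  B4 = {0, 1, 6}  B5 = {2, 4, 5}
Tree: B1–B2, B2–B3, B3–B4, B1–B5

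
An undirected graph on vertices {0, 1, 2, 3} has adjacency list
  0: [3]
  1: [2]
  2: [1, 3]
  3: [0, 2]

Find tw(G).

A width-1 tree decomposition is:
Bags: B1 = {2, 3}  B2 = {0, 3}  B3 = {1, 2}
Tree: B1–B2, B1–B3
The largest bag has 2 vertices, giving width 1; this decomposition certifies tw(G) ≤ 1. G has an edge, so its treewidth is at least 1. Hence tw(G) = 1 exactly.

1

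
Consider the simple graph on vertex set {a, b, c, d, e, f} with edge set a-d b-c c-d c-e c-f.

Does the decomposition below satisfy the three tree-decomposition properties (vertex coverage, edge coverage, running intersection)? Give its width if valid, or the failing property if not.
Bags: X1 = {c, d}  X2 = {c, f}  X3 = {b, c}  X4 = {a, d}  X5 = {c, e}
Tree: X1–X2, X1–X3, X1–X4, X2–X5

Yes; width 1.

Vertex coverage: the bags together contain {a, b, c, d, e, f}, the full vertex set. Edge coverage: each edge of G has both endpoints in at least one bag. Running intersection: for every vertex, the bags containing it form a connected subtree. All three properties hold, so this is a valid tree decomposition of width max|bag| − 1 = 1, and hence tw(G) ≤ 1.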